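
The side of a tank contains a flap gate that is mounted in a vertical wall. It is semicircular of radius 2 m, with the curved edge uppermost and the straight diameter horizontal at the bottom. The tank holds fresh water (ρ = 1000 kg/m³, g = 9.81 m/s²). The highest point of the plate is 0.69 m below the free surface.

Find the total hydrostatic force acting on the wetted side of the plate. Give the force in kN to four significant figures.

F ≈ 113.5 kN

γ = ρg = 1000 × 9.81 = 9810 N/m³ = 9.81 kN/m³.
The centroid lies 4r/(3π) = 0.848826 m above the diameter, so r − 4r/(3π) = 2 − 0.848826 = 1.15117 m below the topmost point, so the centroid depth is h_c = 0.69 + 1.15117 = 1.84117 m.
A = πr²/2 = π × 2²/2 = 6.28319 m².
Resultant F = γ·h_c·A = 9.81 × 1.84117 × 6.28319 = 113.486 kN.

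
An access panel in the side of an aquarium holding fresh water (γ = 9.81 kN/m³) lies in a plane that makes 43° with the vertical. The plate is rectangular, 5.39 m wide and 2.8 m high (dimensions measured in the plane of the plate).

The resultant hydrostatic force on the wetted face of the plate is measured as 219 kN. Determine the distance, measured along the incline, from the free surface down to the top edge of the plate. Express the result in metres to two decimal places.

γ = 9.81 kN/m³.
A = 5.39 × 2.8 = 15.092 m².
From F = γ·h_c·A, the centroid depth is h_c = 219/(9.81 × 15.092) = 1.4792 m.
The plate makes 43° with the vertical, i.e. θ = 90° − 43° = 47° to the horizontal. Measuring y along the incline from the free-surface line, vertical depth h = y·sinθ with sinθ = 0.731354.
Along the incline, y_c = h_c/sinθ = 1.4792/0.731354 = 2.02255 m.
The centroid lies 2.8/2 = 1.4 m below the top edge, so the top edge sits at y_top = 2.02255 − 1.4 = 0.62255 m along the incline.

y_top ≈ 0.62 m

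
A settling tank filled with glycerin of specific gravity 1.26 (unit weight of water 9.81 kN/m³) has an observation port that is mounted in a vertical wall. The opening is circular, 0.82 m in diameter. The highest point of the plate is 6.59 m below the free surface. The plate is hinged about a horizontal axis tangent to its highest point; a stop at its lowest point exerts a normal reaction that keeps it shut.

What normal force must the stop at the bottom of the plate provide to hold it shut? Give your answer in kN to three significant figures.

γ = 1.26 × 9.81 = 12.3606 kN/m³.
The centroid is at the centre, 0.41 m below the top of the plate, so the centroid depth is h_c = 6.59 + 0.41 = 7 m.
A = π(0.41)² = 0.528102 m².
Resultant F = γ·h_c·A = 12.3606 × 7 × 0.528102 = 45.6936 kN.
I_c = πr⁴/4 = π × 0.41⁴/4 = 0.0221935 m⁴.
Centre of pressure: y_p = y_c + I_c/(y_c·A) = 7 + 0.0221935/(7 × 0.528102) = 7 + 0.00600358 = 7.006 m along the plane.
The resultant acts 0.41 + 0.00600358 = 0.416004 m (along the plate) below the hinge at the top edge, so the moment about the hinge is M = F × 0.416004 = 45.6936 × 0.416004 = 19.0087 kN·m.
A normal force at the bottom, 0.82 m from the hinge, must supply this moment: P = 19.0087/0.82 = 23.1813 kN.

P ≈ 23.2 kN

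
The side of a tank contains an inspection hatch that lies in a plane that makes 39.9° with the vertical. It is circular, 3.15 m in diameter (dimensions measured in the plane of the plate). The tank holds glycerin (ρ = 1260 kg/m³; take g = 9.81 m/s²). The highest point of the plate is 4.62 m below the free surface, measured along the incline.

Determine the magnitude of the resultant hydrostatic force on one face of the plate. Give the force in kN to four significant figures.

γ = ρg = 1260 × 9.81 / 1000 = 12.3606 kN/m³.
The plate makes 39.9° with the vertical, i.e. θ = 90° − 39.9° = 50.1° to the horizontal. Measuring y along the incline from the free-surface line, vertical depth h = y·sinθ with sinθ = 0.767165.
The centroid is at the centre, 1.575 m below the top of the plate, so y_c = 4.62 + 1.575 = 6.195 m and h_c = 6.195 × 0.767165 = 4.75259 m.
A = π(1.575)² = 7.79311 m².
Resultant F = γ·h_c·A = 12.3606 × 4.75259 × 7.79311 = 457.805 kN.

F ≈ 457.8 kN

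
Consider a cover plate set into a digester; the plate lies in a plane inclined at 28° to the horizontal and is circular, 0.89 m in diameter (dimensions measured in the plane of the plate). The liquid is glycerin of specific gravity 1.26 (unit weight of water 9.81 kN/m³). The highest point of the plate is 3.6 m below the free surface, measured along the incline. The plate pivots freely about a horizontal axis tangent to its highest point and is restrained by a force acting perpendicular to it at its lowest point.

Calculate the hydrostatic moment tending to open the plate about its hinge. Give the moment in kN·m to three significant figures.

γ = 1.26 × 9.81 = 12.3606 kN/m³.
Let θ = 28° be the plate's angle to the horizontal; measure y along the incline from where the plane meets the free surface. Vertical depth h = y·sinθ with sinθ = 0.469472.
The centroid is at the centre, 0.445 m below the top of the plate, so y_c = 3.6 + 0.445 = 4.045 m and h_c = 4.045 × 0.469472 = 1.89901 m.
A = π(0.445)² = 0.622114 m².
Resultant F = γ·h_c·A = 12.3606 × 1.89901 × 0.622114 = 14.6028 kN.
I_c = πr⁴/4 = π × 0.445⁴/4 = 0.0307985 m⁴.
Centre of pressure: y_p = y_c + I_c/(y_c·A) = 4.045 + 0.0307985/(4.045 × 0.622114) = 4.045 + 0.0122389 = 4.05724 m along the plane.
The resultant acts 0.445 + 0.0122389 = 0.457239 m (along the plate) below the hinge at the top edge, so the moment about the hinge is M = F × 0.457239 = 14.6028 × 0.457239 = 6.67697 kN·m.

M ≈ 6.68 kN·m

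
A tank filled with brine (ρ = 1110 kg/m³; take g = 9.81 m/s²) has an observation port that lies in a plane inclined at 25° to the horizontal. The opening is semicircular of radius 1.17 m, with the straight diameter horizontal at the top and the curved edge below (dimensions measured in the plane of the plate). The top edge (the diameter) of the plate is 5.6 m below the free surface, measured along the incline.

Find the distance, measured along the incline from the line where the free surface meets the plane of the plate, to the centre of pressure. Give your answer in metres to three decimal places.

y_p = 6.112 m

γ = ρg = 1110 × 9.81 / 1000 = 10.8891 kN/m³.
Let θ = 25° be the plate's angle to the horizontal; measure y along the incline from where the plane meets the free surface. Vertical depth h = y·sinθ with sinθ = 0.422618.
The centroid of a semicircle lies 4r/(3π) = 0.496563 m from the diameter, here below the top edge, so y_c = 5.6 + 0.496563 = 6.09656 m and h_c = 6.09656 × 0.422618 = 2.57652 m.
A = πr²/2 = π × 1.17²/2 = 2.15026 m².
Resultant F = γ·h_c·A = 10.8891 × 2.57652 × 2.15026 = 60.3277 kN.
I_c = (π/8 − 8/(9π))·r⁴ = 0.109757 × 1.17⁴ = 0.205672 m⁴.
Centre of pressure: y_p = y_c + I_c/(y_c·A) = 6.09656 + 0.205672/(6.09656 × 2.15026) = 6.09656 + 0.0156891 = 6.11225 m along the plane.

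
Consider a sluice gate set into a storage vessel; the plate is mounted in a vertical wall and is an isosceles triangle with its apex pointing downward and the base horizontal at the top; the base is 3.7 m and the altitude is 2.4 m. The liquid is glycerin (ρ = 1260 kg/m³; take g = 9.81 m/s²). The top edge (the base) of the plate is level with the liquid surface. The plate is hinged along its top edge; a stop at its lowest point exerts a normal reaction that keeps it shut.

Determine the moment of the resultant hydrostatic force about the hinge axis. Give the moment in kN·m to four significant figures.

M ≈ 52.69 kN·m

γ = ρg = 1260 × 9.81 / 1000 = 12.3606 kN/m³.
With the apex down, the centroid sits h/3 = 2.4/3 = 0.8 m below the base (the top edge), so the centroid depth is h_c = 0.8 m.
A = ½ × 3.7 × 2.4 = 4.44 m².
Resultant F = γ·h_c·A = 12.3606 × 0.8 × 4.44 = 43.9049 kN.
I_c = b·h³/36 = 3.7 × 2.4³/36 = 1.4208 m⁴.
Centre of pressure: y_p = y_c + I_c/(y_c·A) = 0.8 + 1.4208/(0.8 × 4.44) = 0.8 + 0.4 = 1.2 m along the plane.
The resultant acts 0.8 + 0.4 = 1.2 m (along the plate) below the hinge at the top edge, so the moment about the hinge is M = F × 1.2 = 43.9049 × 1.2 = 52.6859 kN·m.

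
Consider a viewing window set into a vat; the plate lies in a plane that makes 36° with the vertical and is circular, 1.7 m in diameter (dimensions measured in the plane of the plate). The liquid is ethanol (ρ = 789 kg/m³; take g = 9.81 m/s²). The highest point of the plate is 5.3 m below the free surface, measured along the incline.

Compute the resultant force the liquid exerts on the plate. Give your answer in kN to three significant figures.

γ = ρg = 789 × 9.81 / 1000 = 7.74009 kN/m³.
The plate makes 36° with the vertical, i.e. θ = 90° − 36° = 54° to the horizontal. Measuring y along the incline from the free-surface line, vertical depth h = y·sinθ with sinθ = 0.809017.
The centroid is at the centre, 0.85 m below the top of the plate, so y_c = 5.3 + 0.85 = 6.15 m and h_c = 6.15 × 0.809017 = 4.97545 m.
A = π(0.85)² = 2.2698 m².
Resultant F = γ·h_c·A = 7.74009 × 4.97545 × 2.2698 = 87.411 kN.

F ≈ 87.4 kN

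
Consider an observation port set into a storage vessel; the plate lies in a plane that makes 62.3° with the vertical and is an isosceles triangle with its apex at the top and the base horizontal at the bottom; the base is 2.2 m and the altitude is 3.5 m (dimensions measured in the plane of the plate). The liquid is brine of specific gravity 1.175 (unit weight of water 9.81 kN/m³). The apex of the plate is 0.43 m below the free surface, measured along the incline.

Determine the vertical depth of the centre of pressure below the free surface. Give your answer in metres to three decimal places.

h_p = 1.399 m

γ = 1.175 × 9.81 = 11.52675 kN/m³.
The plate makes 62.3° with the vertical, i.e. θ = 90° − 62.3° = 27.7° to the horizontal. Measuring y along the incline from the free-surface line, vertical depth h = y·sinθ with sinθ = 0.464842.
With the apex up, the centroid sits 2h/3 = 2 × 3.5/3 = 2.33333 m below the apex, so y_c = 0.43 + 2.33333 = 2.76333 m and h_c = 2.76333 × 0.464842 = 1.28451 m.
A = ½ × 2.2 × 3.5 = 3.85 m².
Resultant F = γ·h_c·A = 11.52675 × 1.28451 × 3.85 = 57.004 kN.
I_c = b·h³/36 = 2.2 × 3.5³/36 = 2.62014 m⁴.
Centre of pressure: y_p = y_c + I_c/(y_c·A) = 2.76333 + 2.62014/(2.76333 × 3.85) = 2.76333 + 0.246281 = 3.00961 m along the plane.
Vertically, h_p = y_p·sinθ = 3.00961 × 0.464842 = 1.39899 m.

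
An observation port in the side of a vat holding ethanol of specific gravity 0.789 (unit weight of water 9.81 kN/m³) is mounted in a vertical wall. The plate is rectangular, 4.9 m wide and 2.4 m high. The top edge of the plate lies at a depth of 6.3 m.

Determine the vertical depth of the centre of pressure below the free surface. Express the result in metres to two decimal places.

h_p = 7.56 m

γ = 0.789 × 9.81 = 7.74009 kN/m³.
The centroid lies 2.4/2 = 1.2 m below the top edge, so the centroid depth is h_c = 6.3 + 1.2 = 7.5 m.
A = 4.9 × 2.4 = 11.76 m².
Resultant F = γ·h_c·A = 7.74009 × 7.5 × 11.76 = 682.676 kN.
I_c = b·h³/12 = 4.9 × 2.4³/12 = 5.6448 m⁴.
Centre of pressure: y_p = y_c + I_c/(y_c·A) = 7.5 + 5.6448/(7.5 × 11.76) = 7.5 + 0.064 = 7.564 m along the plane.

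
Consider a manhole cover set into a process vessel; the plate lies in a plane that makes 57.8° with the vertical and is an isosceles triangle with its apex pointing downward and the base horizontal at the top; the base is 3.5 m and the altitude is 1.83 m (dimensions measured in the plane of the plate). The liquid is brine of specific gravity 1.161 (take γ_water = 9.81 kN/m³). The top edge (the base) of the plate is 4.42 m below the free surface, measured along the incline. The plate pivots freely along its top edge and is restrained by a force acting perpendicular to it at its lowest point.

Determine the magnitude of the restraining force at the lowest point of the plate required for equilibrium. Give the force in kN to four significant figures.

P ≈ 34.56 kN

γ = 1.161 × 9.81 = 11.38941 kN/m³.
The plate makes 57.8° with the vertical, i.e. θ = 90° − 57.8° = 32.2° to the horizontal. Measuring y along the incline from the free-surface line, vertical depth h = y·sinθ with sinθ = 0.532876.
With the apex down, the centroid sits h/3 = 1.83/3 = 0.61 m below the base (the top edge), so y_c = 4.42 + 0.61 = 5.03 m and h_c = 5.03 × 0.532876 = 2.68037 m.
A = ½ × 3.5 × 1.83 = 3.2025 m².
Resultant F = γ·h_c·A = 11.38941 × 2.68037 × 3.2025 = 97.7654 kN.
I_c = b·h³/36 = 3.5 × 1.83³/36 = 0.595825 m⁴.
Centre of pressure: y_p = y_c + I_c/(y_c·A) = 5.03 + 0.595825/(5.03 × 3.2025) = 5.03 + 0.0369881 = 5.06699 m along the plane.
The resultant acts 0.61 + 0.0369881 = 0.646988 m (along the plate) below the hinge at the top edge, so the moment about the hinge is M = F × 0.646988 = 97.7654 × 0.646988 = 63.253 kN·m.
A normal force at the bottom, 1.83 m from the hinge, must supply this moment: P = 63.253/1.83 = 34.5645 kN.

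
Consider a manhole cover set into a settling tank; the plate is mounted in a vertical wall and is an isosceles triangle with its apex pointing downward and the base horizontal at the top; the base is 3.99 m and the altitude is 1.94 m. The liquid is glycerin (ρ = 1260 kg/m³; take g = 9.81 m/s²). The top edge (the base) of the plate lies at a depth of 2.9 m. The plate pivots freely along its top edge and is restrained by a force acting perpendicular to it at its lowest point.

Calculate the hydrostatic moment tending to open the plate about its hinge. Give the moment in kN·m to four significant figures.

γ = ρg = 1260 × 9.81 / 1000 = 12.3606 kN/m³.
With the apex down, the centroid sits h/3 = 1.94/3 = 0.646667 m below the base (the top edge), so the centroid depth is h_c = 2.9 + 0.646667 = 3.54667 m.
A = ½ × 3.99 × 1.94 = 3.8703 m².
Resultant F = γ·h_c·A = 12.3606 × 3.54667 × 3.8703 = 169.67 kN.
I_c = b·h³/36 = 3.99 × 1.94³/36 = 0.809237 m⁴.
Centre of pressure: y_p = y_c + I_c/(y_c·A) = 3.54667 + 0.809237/(3.54667 × 3.8703) = 3.54667 + 0.0589536 = 3.60562 m along the plane.
The resultant acts 0.646667 + 0.0589536 = 0.705621 m (along the plate) below the hinge at the top edge, so the moment about the hinge is M = F × 0.705621 = 169.67 × 0.705621 = 119.723 kN·m.

M ≈ 119.7 kN·m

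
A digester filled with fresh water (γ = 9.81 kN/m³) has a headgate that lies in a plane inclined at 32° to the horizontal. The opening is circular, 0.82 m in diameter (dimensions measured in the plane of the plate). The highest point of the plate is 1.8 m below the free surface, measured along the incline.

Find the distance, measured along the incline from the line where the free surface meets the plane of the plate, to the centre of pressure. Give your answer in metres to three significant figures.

γ = 9.81 kN/m³.
Let θ = 32° be the plate's angle to the horizontal; measure y along the incline from where the plane meets the free surface. Vertical depth h = y·sinθ with sinθ = 0.529919.
The centroid is at the centre, 0.41 m below the top of the plate, so y_c = 1.8 + 0.41 = 2.21 m and h_c = 2.21 × 0.529919 = 1.17112 m.
A = π(0.41)² = 0.528102 m².
Resultant F = γ·h_c·A = 9.81 × 1.17112 × 0.528102 = 6.0672 kN.
I_c = πr⁴/4 = π × 0.41⁴/4 = 0.0221935 m⁴.
Centre of pressure: y_p = y_c + I_c/(y_c·A) = 2.21 + 0.0221935/(2.21 × 0.528102) = 2.21 + 0.0190158 = 2.22902 m along the plane.

y_p = 2.23 m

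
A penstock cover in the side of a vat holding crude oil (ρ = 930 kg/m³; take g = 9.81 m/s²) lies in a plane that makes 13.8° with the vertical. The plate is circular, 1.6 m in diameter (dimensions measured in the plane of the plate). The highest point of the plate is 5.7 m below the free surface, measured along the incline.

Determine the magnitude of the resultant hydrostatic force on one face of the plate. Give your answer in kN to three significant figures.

F ≈ 116 kN

γ = ρg = 930 × 9.81 / 1000 = 9.1233 kN/m³.
The plate makes 13.8° with the vertical, i.e. θ = 90° − 13.8° = 76.2° to the horizontal. Measuring y along the incline from the free-surface line, vertical depth h = y·sinθ with sinθ = 0.971134.
The centroid is at the centre, 0.8 m below the top of the plate, so y_c = 5.7 + 0.8 = 6.5 m and h_c = 6.5 × 0.971134 = 6.31237 m.
A = π(0.8)² = 2.01062 m².
Resultant F = γ·h_c·A = 9.1233 × 6.31237 × 2.01062 = 115.791 kN.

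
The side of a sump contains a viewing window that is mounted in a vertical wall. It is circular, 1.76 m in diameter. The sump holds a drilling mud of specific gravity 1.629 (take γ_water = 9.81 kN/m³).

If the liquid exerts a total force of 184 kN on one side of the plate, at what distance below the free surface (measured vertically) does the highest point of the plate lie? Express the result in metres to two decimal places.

d_top ≈ 3.85 m

γ = 1.629 × 9.81 = 15.98049 kN/m³.
A = π(0.88)² = 2.43285 m².
From F = γ·h_c·A, the centroid depth is h_c = 184/(15.98049 × 2.43285) = 4.73274 m.
The centroid is at the centre, 0.88 m below the top of the plate, so the highest point sits at h_top = 4.73274 − 0.88 = 3.85274 m below the surface.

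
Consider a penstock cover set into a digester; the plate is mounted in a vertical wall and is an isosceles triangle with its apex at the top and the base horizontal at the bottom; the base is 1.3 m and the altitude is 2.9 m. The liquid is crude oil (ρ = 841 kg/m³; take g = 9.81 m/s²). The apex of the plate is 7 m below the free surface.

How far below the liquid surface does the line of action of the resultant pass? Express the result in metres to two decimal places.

γ = ρg = 841 × 9.81 / 1000 = 8.25021 kN/m³.
With the apex up, the centroid sits 2h/3 = 2 × 2.9/3 = 1.93333 m below the apex, so the centroid depth is h_c = 7 + 1.93333 = 8.93333 m.
A = ½ × 1.3 × 2.9 = 1.885 m².
Resultant F = γ·h_c·A = 8.25021 × 8.93333 × 1.885 = 138.928 kN.
I_c = b·h³/36 = 1.3 × 2.9³/36 = 0.880714 m⁴.
Centre of pressure: y_p = y_c + I_c/(y_c·A) = 8.93333 + 0.880714/(8.93333 × 1.885) = 8.93333 + 0.052301 = 8.98563 m along the plane.

h_p = 8.99 m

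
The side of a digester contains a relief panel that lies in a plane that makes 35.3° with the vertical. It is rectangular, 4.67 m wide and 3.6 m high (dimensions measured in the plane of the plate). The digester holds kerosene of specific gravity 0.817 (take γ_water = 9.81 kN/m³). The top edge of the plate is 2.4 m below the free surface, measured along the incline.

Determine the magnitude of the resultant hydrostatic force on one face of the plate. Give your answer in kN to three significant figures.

γ = 0.817 × 9.81 = 8.01477 kN/m³.
The plate makes 35.3° with the vertical, i.e. θ = 90° − 35.3° = 54.7° to the horizontal. Measuring y along the incline from the free-surface line, vertical depth h = y·sinθ with sinθ = 0.816138.
The centroid lies 3.6/2 = 1.8 m below the top edge, so y_c = 2.4 + 1.8 = 4.2 m and h_c = 4.2 × 0.816138 = 3.42778 m.
A = 4.67 × 3.6 = 16.812 m².
Resultant F = γ·h_c·A = 8.01477 × 3.42778 × 16.812 = 461.874 kN.

F ≈ 462 kN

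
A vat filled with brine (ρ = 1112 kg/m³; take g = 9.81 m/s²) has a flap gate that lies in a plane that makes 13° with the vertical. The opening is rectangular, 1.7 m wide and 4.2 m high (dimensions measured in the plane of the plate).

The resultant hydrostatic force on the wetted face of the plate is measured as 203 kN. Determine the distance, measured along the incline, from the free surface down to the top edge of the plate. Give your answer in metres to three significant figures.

y_top ≈ 0.575 m

γ = ρg = 1112 × 9.81 / 1000 = 10.90872 kN/m³.
A = 1.7 × 4.2 = 7.14 m².
From F = γ·h_c·A, the centroid depth is h_c = 203/(10.90872 × 7.14) = 2.6063 m.
The plate makes 13° with the vertical, i.e. θ = 90° − 13° = 77° to the horizontal. Measuring y along the incline from the free-surface line, vertical depth h = y·sinθ with sinθ = 0.974370.
Along the incline, y_c = h_c/sinθ = 2.6063/0.974370 = 2.67486 m.
The centroid lies 4.2/2 = 2.1 m below the top edge, so the top edge sits at y_top = 2.67486 − 2.1 = 0.57486 m along the incline.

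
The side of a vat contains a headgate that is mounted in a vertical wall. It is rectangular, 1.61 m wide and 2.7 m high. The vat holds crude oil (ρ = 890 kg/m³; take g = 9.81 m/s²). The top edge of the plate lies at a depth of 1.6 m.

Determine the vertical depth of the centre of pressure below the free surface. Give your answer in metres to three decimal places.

γ = ρg = 890 × 9.81 / 1000 = 8.7309 kN/m³.
The centroid lies 2.7/2 = 1.35 m below the top edge, so the centroid depth is h_c = 1.6 + 1.35 = 2.95 m.
A = 1.61 × 2.7 = 4.347 m².
Resultant F = γ·h_c·A = 8.7309 × 2.95 × 4.347 = 111.962 kN.
I_c = b·h³/12 = 1.61 × 2.7³/12 = 2.6408 m⁴.
Centre of pressure: y_p = y_c + I_c/(y_c·A) = 2.95 + 2.6408/(2.95 × 4.347) = 2.95 + 0.205932 = 3.15593 m along the plane.

h_p = 3.156 m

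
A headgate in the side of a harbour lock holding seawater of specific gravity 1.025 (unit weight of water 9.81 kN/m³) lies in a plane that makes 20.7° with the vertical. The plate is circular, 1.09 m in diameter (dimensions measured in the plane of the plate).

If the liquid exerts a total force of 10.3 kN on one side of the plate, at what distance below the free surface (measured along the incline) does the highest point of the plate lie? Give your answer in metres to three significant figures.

y_top ≈ 0.629 m

γ = 1.025 × 9.81 = 10.05525 kN/m³.
A = π(0.545)² = 0.933132 m².
From F = γ·h_c·A, the centroid depth is h_c = 10.3/(10.05525 × 0.933132) = 1.09774 m.
The plate makes 20.7° with the vertical, i.e. θ = 90° − 20.7° = 69.3° to the horizontal. Measuring y along the incline from the free-surface line, vertical depth h = y·sinθ with sinθ = 0.935444.
Along the incline, y_c = h_c/sinθ = 1.09774/0.935444 = 1.1735 m.
The centroid is at the centre, 0.545 m below the top of the plate, so the highest point sits at y_top = 1.1735 − 0.545 = 0.6285 m along the incline.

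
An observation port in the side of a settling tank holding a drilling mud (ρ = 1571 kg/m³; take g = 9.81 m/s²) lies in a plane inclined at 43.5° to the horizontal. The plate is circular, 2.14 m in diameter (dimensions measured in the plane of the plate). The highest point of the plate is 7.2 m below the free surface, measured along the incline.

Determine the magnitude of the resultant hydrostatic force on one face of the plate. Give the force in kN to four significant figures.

γ = ρg = 1571 × 9.81 / 1000 = 15.41151 kN/m³.
Let θ = 43.5° be the plate's angle to the horizontal; measure y along the incline from where the plane meets the free surface. Vertical depth h = y·sinθ with sinθ = 0.688355.
The centroid is at the centre, 1.07 m below the top of the plate, so y_c = 7.2 + 1.07 = 8.27 m and h_c = 8.27 × 0.688355 = 5.6927 m.
A = π(1.07)² = 3.59681 m².
Resultant F = γ·h_c·A = 15.41151 × 5.6927 × 3.59681 = 315.559 kN.

F ≈ 315.6 kN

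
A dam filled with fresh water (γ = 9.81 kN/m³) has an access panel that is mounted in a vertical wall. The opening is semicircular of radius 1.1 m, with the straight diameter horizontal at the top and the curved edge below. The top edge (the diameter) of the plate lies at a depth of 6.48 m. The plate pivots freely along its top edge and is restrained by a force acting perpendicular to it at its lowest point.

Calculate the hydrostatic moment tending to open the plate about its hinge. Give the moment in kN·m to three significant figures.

M ≈ 62.0 kN·m

γ = 9.81 kN/m³.
The centroid of a semicircle lies 4r/(3π) = 0.466854 m from the diameter, here below the top edge, so the centroid depth is h_c = 6.48 + 0.466854 = 6.94685 m.
A = πr²/2 = π × 1.1²/2 = 1.90066 m².
Resultant F = γ·h_c·A = 9.81 × 6.94685 × 1.90066 = 129.527 kN.
I_c = (π/8 − 8/(9π))·r⁴ = 0.109757 × 1.1⁴ = 0.160695 m⁴.
Centre of pressure: y_p = y_c + I_c/(y_c·A) = 6.94685 + 0.160695/(6.94685 × 1.90066) = 6.94685 + 0.0121705 = 6.95902 m along the plane.
The resultant acts 0.466854 + 0.0121705 = 0.479024 m (along the plate) below the hinge at the top edge, so the moment about the hinge is M = F × 0.479024 = 129.527 × 0.479024 = 62.0465 kN·m.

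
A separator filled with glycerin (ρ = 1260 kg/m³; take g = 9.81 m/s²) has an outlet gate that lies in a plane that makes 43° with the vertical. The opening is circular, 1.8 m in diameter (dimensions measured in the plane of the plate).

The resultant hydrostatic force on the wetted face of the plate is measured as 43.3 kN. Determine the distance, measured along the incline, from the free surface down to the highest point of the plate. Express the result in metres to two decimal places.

γ = ρg = 1260 × 9.81 / 1000 = 12.3606 kN/m³.
A = π(0.9)² = 2.54469 m².
From F = γ·h_c·A, the centroid depth is h_c = 43.3/(12.3606 × 2.54469) = 1.37662 m.
The plate makes 43° with the vertical, i.e. θ = 90° − 43° = 47° to the horizontal. Measuring y along the incline from the free-surface line, vertical depth h = y·sinθ with sinθ = 0.731354.
Along the incline, y_c = h_c/sinθ = 1.37662/0.731354 = 1.88229 m.
The centroid is at the centre, 0.9 m below the top of the plate, so the highest point sits at y_top = 1.88229 − 0.9 = 0.98229 m along the incline.

y_top ≈ 0.98 m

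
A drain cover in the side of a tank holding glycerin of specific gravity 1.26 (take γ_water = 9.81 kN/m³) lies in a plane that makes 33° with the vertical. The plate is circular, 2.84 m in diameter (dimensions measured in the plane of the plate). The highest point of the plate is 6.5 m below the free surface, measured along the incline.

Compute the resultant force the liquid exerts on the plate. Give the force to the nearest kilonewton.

F ≈ 520 kN

γ = 1.26 × 9.81 = 12.3606 kN/m³.
The plate makes 33° with the vertical, i.e. θ = 90° − 33° = 57° to the horizontal. Measuring y along the incline from the free-surface line, vertical depth h = y·sinθ with sinθ = 0.838671.
The centroid is at the centre, 1.42 m below the top of the plate, so y_c = 6.5 + 1.42 = 7.92 m and h_c = 7.92 × 0.838671 = 6.64227 m.
A = π(1.42)² = 6.33471 m².
Resultant F = γ·h_c·A = 12.3606 × 6.64227 × 6.33471 = 520.095 kN.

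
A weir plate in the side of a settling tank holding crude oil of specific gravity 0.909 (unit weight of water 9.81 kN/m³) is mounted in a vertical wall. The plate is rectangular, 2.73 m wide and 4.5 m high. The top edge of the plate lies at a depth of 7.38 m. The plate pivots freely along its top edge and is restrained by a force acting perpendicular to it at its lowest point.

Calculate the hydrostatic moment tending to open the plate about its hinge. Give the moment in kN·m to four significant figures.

γ = 0.909 × 9.81 = 8.91729 kN/m³.
The centroid lies 4.5/2 = 2.25 m below the top edge, so the centroid depth is h_c = 7.38 + 2.25 = 9.63 m.
A = 2.73 × 4.5 = 12.285 m².
Resultant F = γ·h_c·A = 8.91729 × 9.63 × 12.285 = 1054.96 kN.
I_c = b·h³/12 = 2.73 × 4.5³/12 = 20.7309 m⁴.
Centre of pressure: y_p = y_c + I_c/(y_c·A) = 9.63 + 20.7309/(9.63 × 12.285) = 9.63 + 0.175233 = 9.80523 m along the plane.
The resultant acts 2.25 + 0.175233 = 2.42523 m (along the plate) below the hinge at the top edge, so the moment about the hinge is M = F × 2.42523 = 1054.96 × 2.42523 = 2558.52 kN·m.

M ≈ 2559 kN·m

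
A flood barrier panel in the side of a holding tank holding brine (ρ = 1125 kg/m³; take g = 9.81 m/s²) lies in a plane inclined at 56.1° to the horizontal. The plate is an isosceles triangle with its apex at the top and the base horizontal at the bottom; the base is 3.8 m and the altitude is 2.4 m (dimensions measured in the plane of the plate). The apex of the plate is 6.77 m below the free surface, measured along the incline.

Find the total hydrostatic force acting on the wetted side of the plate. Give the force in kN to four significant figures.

γ = ρg = 1125 × 9.81 / 1000 = 11.03625 kN/m³.
Let θ = 56.1° be the plate's angle to the horizontal; measure y along the incline from where the plane meets the free surface. Vertical depth h = y·sinθ with sinθ = 0.830012.
With the apex up, the centroid sits 2h/3 = 2 × 2.4/3 = 1.6 m below the apex, so y_c = 6.77 + 1.6 = 8.37 m and h_c = 8.37 × 0.830012 = 6.9472 m.
A = ½ × 3.8 × 2.4 = 4.56 m².
Resultant F = γ·h_c·A = 11.03625 × 6.9472 × 4.56 = 349.62 kN.

F ≈ 349.6 kN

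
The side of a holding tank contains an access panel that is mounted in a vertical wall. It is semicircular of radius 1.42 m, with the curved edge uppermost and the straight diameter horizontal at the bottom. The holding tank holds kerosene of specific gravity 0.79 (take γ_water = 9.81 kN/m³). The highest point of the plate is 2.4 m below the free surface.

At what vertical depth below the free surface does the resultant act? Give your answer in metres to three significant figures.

h_p = 3.26 m

γ = 0.79 × 9.81 = 7.7499 kN/m³.
The centroid lies 4r/(3π) = 0.602667 m above the diameter, so r − 4r/(3π) = 1.42 − 0.602667 = 0.817333 m below the topmost point, so the centroid depth is h_c = 2.4 + 0.817333 = 3.21733 m.
A = πr²/2 = π × 1.42²/2 = 3.16735 m².
Resultant F = γ·h_c·A = 7.7499 × 3.21733 × 3.16735 = 78.9747 kN.
I_c = (π/8 − 8/(9π))·r⁴ = 0.109757 × 1.42⁴ = 0.446258 m⁴.
Centre of pressure: y_p = y_c + I_c/(y_c·A) = 3.21733 + 0.446258/(3.21733 × 3.16735) = 3.21733 + 0.043792 = 3.26112 m along the plane.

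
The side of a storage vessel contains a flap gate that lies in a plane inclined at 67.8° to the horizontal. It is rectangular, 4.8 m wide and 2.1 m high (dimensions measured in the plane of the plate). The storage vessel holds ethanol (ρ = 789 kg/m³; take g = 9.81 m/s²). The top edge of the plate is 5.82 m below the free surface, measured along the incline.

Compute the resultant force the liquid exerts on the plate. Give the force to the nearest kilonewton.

γ = ρg = 789 × 9.81 / 1000 = 7.74009 kN/m³.
Let θ = 67.8° be the plate's angle to the horizontal; measure y along the incline from where the plane meets the free surface. Vertical depth h = y·sinθ with sinθ = 0.925871.
The centroid lies 2.1/2 = 1.05 m below the top edge, so y_c = 5.82 + 1.05 = 6.87 m and h_c = 6.87 × 0.925871 = 6.36073 m.
A = 4.8 × 2.1 = 10.08 m².
Resultant F = γ·h_c·A = 7.74009 × 6.36073 × 10.08 = 496.265 kN.

F ≈ 496 kN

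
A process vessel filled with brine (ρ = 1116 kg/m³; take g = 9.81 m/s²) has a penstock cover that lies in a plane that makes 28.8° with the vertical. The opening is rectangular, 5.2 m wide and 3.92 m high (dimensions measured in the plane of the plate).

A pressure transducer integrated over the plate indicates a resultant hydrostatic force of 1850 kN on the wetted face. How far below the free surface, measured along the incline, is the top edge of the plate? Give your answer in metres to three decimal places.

γ = ρg = 1116 × 9.81 / 1000 = 10.94796 kN/m³.
A = 5.2 × 3.92 = 20.384 m².
From F = γ·h_c·A, the centroid depth is h_c = 1850/(10.94796 × 20.384) = 8.2899 m.
The plate makes 28.8° with the vertical, i.e. θ = 90° − 28.8° = 61.2° to the horizontal. Measuring y along the incline from the free-surface line, vertical depth h = y·sinθ with sinθ = 0.876307.
Along the incline, y_c = h_c/sinθ = 8.2899/0.876307 = 9.46004 m.
The centroid lies 3.92/2 = 1.96 m below the top edge, so the top edge sits at y_top = 9.46004 − 1.96 = 7.50004 m along the incline.

y_top ≈ 7.500 m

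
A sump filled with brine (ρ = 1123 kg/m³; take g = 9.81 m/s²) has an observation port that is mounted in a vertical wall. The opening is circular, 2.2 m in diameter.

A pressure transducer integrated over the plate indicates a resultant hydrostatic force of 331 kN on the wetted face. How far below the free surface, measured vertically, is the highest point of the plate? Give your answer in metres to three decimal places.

d_top ≈ 6.804 m

γ = ρg = 1123 × 9.81 / 1000 = 11.01663 kN/m³.
A = π(1.1)² = 3.80133 m².
From F = γ·h_c·A, the centroid depth is h_c = 331/(11.01663 × 3.80133) = 7.90394 m.
The centroid is at the centre, 1.1 m below the top of the plate, so the highest point sits at h_top = 7.90394 − 1.1 = 6.80394 m below the surface.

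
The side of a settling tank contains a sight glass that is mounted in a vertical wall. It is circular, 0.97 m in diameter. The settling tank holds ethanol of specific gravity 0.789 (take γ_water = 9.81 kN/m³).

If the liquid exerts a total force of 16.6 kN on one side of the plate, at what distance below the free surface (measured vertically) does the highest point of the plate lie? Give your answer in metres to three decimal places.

d_top ≈ 2.417 m

γ = 0.789 × 9.81 = 7.74009 kN/m³.
A = π(0.485)² = 0.738981 m².
From F = γ·h_c·A, the centroid depth is h_c = 16.6/(7.74009 × 0.738981) = 2.90221 m.
The centroid is at the centre, 0.485 m below the top of the plate, so the highest point sits at h_top = 2.90221 − 0.485 = 2.41721 m below the surface.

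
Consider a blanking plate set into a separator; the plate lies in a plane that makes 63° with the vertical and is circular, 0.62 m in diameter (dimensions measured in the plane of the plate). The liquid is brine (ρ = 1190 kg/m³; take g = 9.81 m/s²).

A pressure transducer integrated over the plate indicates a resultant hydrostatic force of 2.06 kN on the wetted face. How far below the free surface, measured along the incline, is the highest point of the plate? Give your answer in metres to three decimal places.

y_top ≈ 0.977 m

γ = ρg = 1190 × 9.81 / 1000 = 11.6739 kN/m³.
A = π(0.31)² = 0.301907 m².
From F = γ·h_c·A, the centroid depth is h_c = 2.06/(11.6739 × 0.301907) = 0.584491 m.
The plate makes 63° with the vertical, i.e. θ = 90° − 63° = 27° to the horizontal. Measuring y along the incline from the free-surface line, vertical depth h = y·sinθ with sinθ = 0.453990.
Along the incline, y_c = h_c/sinθ = 0.584491/0.453990 = 1.28745 m.
The centroid is at the centre, 0.31 m below the top of the plate, so the highest point sits at y_top = 1.28745 − 0.31 = 0.97745 m along the incline.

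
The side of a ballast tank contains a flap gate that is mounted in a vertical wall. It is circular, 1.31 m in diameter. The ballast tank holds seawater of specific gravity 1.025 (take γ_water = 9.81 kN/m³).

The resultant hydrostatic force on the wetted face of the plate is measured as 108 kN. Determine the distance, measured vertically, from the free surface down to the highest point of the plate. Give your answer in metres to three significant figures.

d_top ≈ 7.31 m

γ = 1.025 × 9.81 = 10.05525 kN/m³.
A = π(0.655)² = 1.34782 m².
From F = γ·h_c·A, the centroid depth is h_c = 108/(10.05525 × 1.34782) = 7.96891 m.
The centroid is at the centre, 0.655 m below the top of the plate, so the highest point sits at h_top = 7.96891 − 0.655 = 7.31391 m below the surface.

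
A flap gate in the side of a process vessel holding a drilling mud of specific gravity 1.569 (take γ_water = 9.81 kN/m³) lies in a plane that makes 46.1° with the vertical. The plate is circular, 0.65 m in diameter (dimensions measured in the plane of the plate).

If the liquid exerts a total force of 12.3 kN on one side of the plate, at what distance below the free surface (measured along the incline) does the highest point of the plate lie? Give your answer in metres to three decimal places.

y_top ≈ 3.148 m

γ = 1.569 × 9.81 = 15.39189 kN/m³.
A = π(0.325)² = 0.331831 m².
From F = γ·h_c·A, the centroid depth is h_c = 12.3/(15.39189 × 0.331831) = 2.40822 m.
The plate makes 46.1° with the vertical, i.e. θ = 90° − 46.1° = 43.9° to the horizontal. Measuring y along the incline from the free-surface line, vertical depth h = y·sinθ with sinθ = 0.693402.
Along the incline, y_c = h_c/sinθ = 2.40822/0.693402 = 3.47305 m.
The centroid is at the centre, 0.325 m below the top of the plate, so the highest point sits at y_top = 3.47305 − 0.325 = 3.14805 m along the incline.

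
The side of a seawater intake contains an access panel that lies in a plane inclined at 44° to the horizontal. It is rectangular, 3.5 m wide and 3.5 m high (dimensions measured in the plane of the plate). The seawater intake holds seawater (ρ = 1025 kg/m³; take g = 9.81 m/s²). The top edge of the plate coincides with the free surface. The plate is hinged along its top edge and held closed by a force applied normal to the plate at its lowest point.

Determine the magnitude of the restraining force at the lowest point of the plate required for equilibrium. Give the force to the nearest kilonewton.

γ = ρg = 1025 × 9.81 / 1000 = 10.05525 kN/m³.
Let θ = 44° be the plate's angle to the horizontal; measure y along the incline from where the plane meets the free surface. Vertical depth h = y·sinθ with sinθ = 0.694658.
The centroid lies 3.5/2 = 1.75 m below the top edge, so y_c = 1.75 m and h_c = 1.75 × 0.694658 = 1.21565 m.
A = 3.5 × 3.5 = 12.25 m².
Resultant F = γ·h_c·A = 10.05525 × 1.21565 × 12.25 = 149.74 kN.
I_c = b·h³/12 = 3.5 × 3.5³/12 = 12.5052 m⁴.
Centre of pressure: y_p = y_c + I_c/(y_c·A) = 1.75 + 12.5052/(1.75 × 12.25) = 1.75 + 0.583333 = 2.33333 m along the plane.
The resultant acts 1.75 + 0.583333 = 2.33333 m (along the plate) below the hinge at the top edge, so the moment about the hinge is M = F × 2.33333 = 149.74 × 2.33333 = 349.393 kN·m.
A normal force at the bottom, 3.5 m from the hinge, must supply this moment: P = 349.393/3.5 = 99.8266 kN.

P ≈ 100 kN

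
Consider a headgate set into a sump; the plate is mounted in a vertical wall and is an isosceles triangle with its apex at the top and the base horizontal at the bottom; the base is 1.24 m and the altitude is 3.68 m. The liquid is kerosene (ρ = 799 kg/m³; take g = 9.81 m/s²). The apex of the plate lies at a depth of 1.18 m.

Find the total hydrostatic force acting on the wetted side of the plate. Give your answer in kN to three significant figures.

F ≈ 65.0 kN

γ = ρg = 799 × 9.81 / 1000 = 7.83819 kN/m³.
With the apex up, the centroid sits 2h/3 = 2 × 3.68/3 = 2.45333 m below the apex, so the centroid depth is h_c = 1.18 + 2.45333 = 3.63333 m.
A = ½ × 1.24 × 3.68 = 2.2816 m².
Resultant F = γ·h_c·A = 7.83819 × 3.63333 × 2.2816 = 64.9771 kN.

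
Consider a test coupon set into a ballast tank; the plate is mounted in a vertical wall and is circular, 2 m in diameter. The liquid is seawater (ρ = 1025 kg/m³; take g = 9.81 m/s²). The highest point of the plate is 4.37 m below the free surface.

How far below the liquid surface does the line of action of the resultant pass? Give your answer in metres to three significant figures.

γ = ρg = 1025 × 9.81 / 1000 = 10.05525 kN/m³.
The centroid is at the centre, 1 m below the top of the plate, so the centroid depth is h_c = 4.37 + 1 = 5.37 m.
A = π(1)² = 3.14159 m².
Resultant F = γ·h_c·A = 10.05525 × 5.37 × 3.14159 = 169.635 kN.
I_c = πr⁴/4 = π × 1⁴/4 = 0.785398 m⁴.
Centre of pressure: y_p = y_c + I_c/(y_c·A) = 5.37 + 0.785398/(5.37 × 3.14159) = 5.37 + 0.046555 = 5.41655 m along the plane.

h_p = 5.42 m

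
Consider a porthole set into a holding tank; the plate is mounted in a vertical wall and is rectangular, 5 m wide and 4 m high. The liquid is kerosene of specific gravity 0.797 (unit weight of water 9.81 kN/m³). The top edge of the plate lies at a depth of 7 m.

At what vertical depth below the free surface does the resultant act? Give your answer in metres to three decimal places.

γ = 0.797 × 9.81 = 7.81857 kN/m³.
The centroid lies 4/2 = 2 m below the top edge, so the centroid depth is h_c = 7 + 2 = 9 m.
A = 5 × 4 = 20 m².
Resultant F = γ·h_c·A = 7.81857 × 9 × 20 = 1407.34 kN.
I_c = b·h³/12 = 5 × 4³/12 = 26.6667 m⁴.
Centre of pressure: y_p = y_c + I_c/(y_c·A) = 9 + 26.6667/(9 × 20) = 9 + 0.148148 = 9.14815 m along the plane.

h_p = 9.148 m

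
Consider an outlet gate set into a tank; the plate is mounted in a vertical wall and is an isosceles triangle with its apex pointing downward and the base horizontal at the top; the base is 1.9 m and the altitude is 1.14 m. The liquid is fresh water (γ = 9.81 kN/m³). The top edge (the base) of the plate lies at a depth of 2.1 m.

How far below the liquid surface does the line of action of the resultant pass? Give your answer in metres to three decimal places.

γ = 9.81 kN/m³.
With the apex down, the centroid sits h/3 = 1.14/3 = 0.38 m below the base (the top edge), so the centroid depth is h_c = 2.1 + 0.38 = 2.48 m.
A = ½ × 1.9 × 1.14 = 1.083 m².
Resultant F = γ·h_c·A = 9.81 × 2.48 × 1.083 = 26.3481 kN.
I_c = b·h³/36 = 1.9 × 1.14³/36 = 0.0781926 m⁴.
Centre of pressure: y_p = y_c + I_c/(y_c·A) = 2.48 + 0.0781926/(2.48 × 1.083) = 2.48 + 0.0291129 = 2.50911 m along the plane.

h_p = 2.509 m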